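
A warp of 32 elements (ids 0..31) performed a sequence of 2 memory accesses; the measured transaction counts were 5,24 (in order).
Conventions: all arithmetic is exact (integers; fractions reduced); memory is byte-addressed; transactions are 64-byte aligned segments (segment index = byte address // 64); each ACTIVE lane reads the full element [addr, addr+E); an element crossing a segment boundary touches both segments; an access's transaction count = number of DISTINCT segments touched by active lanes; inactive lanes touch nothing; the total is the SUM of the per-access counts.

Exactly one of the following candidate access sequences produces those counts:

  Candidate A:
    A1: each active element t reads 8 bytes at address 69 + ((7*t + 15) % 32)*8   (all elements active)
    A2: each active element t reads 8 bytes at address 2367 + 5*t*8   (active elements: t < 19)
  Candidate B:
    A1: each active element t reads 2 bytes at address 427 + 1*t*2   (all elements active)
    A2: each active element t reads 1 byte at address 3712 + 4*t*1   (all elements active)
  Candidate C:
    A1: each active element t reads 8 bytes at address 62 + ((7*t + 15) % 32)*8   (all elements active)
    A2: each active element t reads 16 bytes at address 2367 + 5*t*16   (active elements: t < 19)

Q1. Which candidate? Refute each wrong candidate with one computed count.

A: A2 gives 13 transactions, not 24
B: A1 gives 2 transactions, not 5
C: all counts match (5,24)

Answer: C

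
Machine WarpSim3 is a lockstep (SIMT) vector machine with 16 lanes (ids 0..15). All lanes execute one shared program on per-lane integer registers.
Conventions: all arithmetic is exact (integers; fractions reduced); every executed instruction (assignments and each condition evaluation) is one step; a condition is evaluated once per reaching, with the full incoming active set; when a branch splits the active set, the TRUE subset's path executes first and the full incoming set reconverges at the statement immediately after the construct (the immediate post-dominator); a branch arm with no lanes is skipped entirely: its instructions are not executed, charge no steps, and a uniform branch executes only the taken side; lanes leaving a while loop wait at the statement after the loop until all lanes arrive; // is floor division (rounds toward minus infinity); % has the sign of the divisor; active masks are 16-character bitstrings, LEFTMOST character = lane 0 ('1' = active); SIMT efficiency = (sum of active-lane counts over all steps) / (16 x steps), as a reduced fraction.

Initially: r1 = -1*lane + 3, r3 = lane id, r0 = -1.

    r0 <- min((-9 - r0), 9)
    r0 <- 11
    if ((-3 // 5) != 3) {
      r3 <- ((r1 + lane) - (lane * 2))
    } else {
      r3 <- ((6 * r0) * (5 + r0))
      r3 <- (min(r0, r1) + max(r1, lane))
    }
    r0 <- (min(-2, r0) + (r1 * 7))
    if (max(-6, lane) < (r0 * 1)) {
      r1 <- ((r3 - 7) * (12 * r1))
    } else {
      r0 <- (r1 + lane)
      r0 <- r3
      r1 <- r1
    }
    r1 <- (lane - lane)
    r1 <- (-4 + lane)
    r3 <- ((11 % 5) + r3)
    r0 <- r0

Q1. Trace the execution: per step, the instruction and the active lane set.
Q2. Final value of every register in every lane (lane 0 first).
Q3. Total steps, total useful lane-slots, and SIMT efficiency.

step 0: r0 <- min((-9 - r0), 9)      1111111111111111
step 1: r0 <- 11                     1111111111111111
step 2: eval ((-3 // 5) != 3)        1111111111111111
step 3: r3 <- ((r1 + lane) - (lane * 2)) 1111111111111111
step 4: r0 <- (min(-2, r0) + (r1 * 7)) 1111111111111111
step 5: eval (max(-6, lane) < (r0 * 1)) 1111111111111111
step 6: r1 <- ((r3 - 7) * (12 * r1)) 1110000000000000
step 7: r0 <- (r1 + lane)            0001111111111111
step 8: r0 <- r3                     0001111111111111
step 9: r1 <- r1                     0001111111111111
step 10: r1 <- (lane - lane)          1111111111111111
step 11: r1 <- (-4 + lane)            1111111111111111
step 12: r3 <- ((11 % 5) + r3)        1111111111111111
step 13: r0 <- r0                     1111111111111111

Answer: 14 steps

r1: -4,-3,-2,-1,0,1,2,3,4,5,6,7,8,9,10,11
r3: 4,2,0,-2,-4,-6,-8,-10,-12,-14,-16,-18,-20,-22,-24,-26
r0: 19,12,5,-3,-5,-7,-9,-11,-13,-15,-17,-19,-21,-23,-25,-27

steps = 14; useful = 202; efficiency = 202/224 = 101/112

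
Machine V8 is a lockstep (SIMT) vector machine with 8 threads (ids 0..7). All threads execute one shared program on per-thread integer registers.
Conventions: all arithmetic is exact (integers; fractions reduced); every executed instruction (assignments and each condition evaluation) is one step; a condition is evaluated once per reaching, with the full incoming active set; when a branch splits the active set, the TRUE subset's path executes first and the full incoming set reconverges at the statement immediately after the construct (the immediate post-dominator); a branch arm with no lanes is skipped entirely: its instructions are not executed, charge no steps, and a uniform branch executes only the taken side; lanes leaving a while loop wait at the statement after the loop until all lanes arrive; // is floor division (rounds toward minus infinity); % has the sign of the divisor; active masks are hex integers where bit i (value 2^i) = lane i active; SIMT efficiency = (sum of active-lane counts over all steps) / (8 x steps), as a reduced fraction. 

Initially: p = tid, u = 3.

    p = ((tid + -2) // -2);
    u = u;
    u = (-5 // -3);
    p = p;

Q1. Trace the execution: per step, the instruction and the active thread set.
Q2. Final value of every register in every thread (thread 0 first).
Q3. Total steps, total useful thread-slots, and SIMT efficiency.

step 0: p <- ((tid + -2) // -2)      0xff
step 1: u <- u                       0xff
step 2: u <- (-5 // -3)              0xff
step 3: p <- p                       0xff

Answer: 4 steps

p: 1,0,0,-1,-1,-2,-2,-3
u: 1,1,1,1,1,1,1,1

steps = 4; useful = 32; efficiency = 32/32 = 1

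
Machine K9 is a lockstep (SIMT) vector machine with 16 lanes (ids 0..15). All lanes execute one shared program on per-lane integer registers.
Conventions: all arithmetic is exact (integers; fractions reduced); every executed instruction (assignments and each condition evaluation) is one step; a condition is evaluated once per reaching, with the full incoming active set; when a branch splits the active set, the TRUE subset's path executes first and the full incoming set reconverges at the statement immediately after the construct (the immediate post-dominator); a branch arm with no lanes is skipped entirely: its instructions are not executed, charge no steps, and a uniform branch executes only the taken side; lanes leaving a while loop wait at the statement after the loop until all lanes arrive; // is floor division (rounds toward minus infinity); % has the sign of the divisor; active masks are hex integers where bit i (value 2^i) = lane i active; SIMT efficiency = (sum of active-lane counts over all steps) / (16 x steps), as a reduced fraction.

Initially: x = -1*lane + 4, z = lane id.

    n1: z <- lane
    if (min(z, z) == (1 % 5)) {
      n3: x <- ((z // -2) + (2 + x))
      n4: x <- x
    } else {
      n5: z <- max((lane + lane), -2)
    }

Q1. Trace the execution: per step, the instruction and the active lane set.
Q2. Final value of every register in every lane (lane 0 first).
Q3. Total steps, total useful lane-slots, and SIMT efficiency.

step 0: z <- lane                    0xffff
step 1: eval (min(z, z) == (1 % 5))  0xffff
step 2: x <- ((z // -2) + (2 + x))   0x0002
step 3: x <- x                       0x0002
step 4: z <- max((lane + lane), -2)  0xfffd

Answer: 5 steps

x: 4,4,2,1,0,-1,-2,-3,-4,-5,-6,-7,-8,-9,-10,-11
z: 0,1,4,6,8,10,12,14,16,18,20,22,24,26,28,30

steps = 5; useful = 49; efficiency = 49/80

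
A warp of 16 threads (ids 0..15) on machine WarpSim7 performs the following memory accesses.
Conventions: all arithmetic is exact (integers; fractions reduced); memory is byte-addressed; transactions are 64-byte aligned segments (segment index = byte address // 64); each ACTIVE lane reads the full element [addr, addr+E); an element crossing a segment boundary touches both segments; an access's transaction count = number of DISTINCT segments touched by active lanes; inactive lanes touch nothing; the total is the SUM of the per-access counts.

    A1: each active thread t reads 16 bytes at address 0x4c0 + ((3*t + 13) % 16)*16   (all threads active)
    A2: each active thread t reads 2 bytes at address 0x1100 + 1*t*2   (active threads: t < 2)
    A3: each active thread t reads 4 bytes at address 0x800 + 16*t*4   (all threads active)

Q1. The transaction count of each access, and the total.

A1: 4 transactions
A2: 1 transaction
A3: 16 transactions

Answer: 4,1,16; total 21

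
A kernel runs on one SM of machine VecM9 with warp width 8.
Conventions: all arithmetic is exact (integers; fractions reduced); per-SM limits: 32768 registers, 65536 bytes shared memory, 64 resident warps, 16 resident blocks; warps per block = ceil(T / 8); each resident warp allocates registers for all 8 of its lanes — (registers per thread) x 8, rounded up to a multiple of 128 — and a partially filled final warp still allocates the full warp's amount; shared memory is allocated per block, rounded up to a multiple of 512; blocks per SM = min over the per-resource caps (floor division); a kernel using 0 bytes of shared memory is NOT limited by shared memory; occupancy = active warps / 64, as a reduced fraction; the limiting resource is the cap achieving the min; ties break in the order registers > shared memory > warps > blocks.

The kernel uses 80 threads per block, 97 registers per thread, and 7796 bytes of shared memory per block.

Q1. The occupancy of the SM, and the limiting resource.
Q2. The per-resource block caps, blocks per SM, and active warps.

Answer: occupancy 15/32, limited by registers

registers: 3 blocks
shared memory: 8 blocks
warps: 6 blocks
blocks: 16 blocks

Answer: 3 blocks, 30 active warps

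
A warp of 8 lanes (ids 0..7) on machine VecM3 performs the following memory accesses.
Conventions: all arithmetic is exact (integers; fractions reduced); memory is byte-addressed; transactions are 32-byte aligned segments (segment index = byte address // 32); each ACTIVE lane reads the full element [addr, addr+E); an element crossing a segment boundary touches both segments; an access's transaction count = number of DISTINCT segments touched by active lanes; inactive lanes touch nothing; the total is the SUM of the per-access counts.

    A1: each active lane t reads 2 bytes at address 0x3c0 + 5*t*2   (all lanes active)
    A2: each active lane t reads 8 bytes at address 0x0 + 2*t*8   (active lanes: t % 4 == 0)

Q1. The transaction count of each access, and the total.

A1: 3 transactions
A2: 2 transactions

Answer: 3,2; total 5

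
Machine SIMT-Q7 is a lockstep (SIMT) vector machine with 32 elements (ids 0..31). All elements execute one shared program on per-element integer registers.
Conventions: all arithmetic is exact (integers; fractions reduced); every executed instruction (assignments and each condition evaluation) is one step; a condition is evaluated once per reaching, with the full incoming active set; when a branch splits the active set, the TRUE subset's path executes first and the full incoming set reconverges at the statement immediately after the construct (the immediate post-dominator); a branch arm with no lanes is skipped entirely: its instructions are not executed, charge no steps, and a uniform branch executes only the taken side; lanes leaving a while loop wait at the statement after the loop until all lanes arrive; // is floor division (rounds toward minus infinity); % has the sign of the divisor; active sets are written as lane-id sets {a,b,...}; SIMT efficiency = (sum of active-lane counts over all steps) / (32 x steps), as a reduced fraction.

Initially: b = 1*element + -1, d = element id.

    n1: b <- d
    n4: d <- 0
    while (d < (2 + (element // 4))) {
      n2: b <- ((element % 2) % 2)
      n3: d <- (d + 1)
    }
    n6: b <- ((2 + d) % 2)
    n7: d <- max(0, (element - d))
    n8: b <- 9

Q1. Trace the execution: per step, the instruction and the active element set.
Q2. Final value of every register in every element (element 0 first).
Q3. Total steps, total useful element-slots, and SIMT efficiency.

step 0: b <- d                       {0,1,2,3,4,5,6,7,8,9,10,11,12,13,14,15,16,17,18,19,20,21,22,23,24,25,26,27,28,29,30,31}
step 1: d <- 0                       {0,1,2,3,4,5,6,7,8,9,10,11,12,13,14,15,16,17,18,19,20,21,22,23,24,25,26,27,28,29,30,31}
step 2: eval (d < (2 + (element // 4))) {0,1,2,3,4,5,6,7,8,9,10,11,12,13,14,15,16,17,18,19,20,21,22,23,24,25,26,27,28,29,30,31}
step 3: b <- ((element % 2) % 2)     {0,1,2,3,4,5,6,7,8,9,10,11,12,13,14,15,16,17,18,19,20,21,22,23,24,25,26,27,28,29,30,31}
step 4: d <- (d + 1)                 {0,1,2,3,4,5,6,7,8,9,10,11,12,13,14,15,16,17,18,19,20,21,22,23,24,25,26,27,28,29,30,31}
step 5: eval (d < (2 + (element // 4))) {0,1,2,3,4,5,6,7,8,9,10,11,12,13,14,15,16,17,18,19,20,21,22,23,24,25,26,27,28,29,30,31}
step 6: b <- ((element % 2) % 2)     {0,1,2,3,4,5,6,7,8,9,10,11,12,13,14,15,16,17,18,19,20,21,22,23,24,25,26,27,28,29,30,31}
step 7: d <- (d + 1)                 {0,1,2,3,4,5,6,7,8,9,10,11,12,13,14,15,16,17,18,19,20,21,22,23,24,25,26,27,28,29,30,31}
step 8: eval (d < (2 + (element // 4))) {0,1,2,3,4,5,6,7,8,9,10,11,12,13,14,15,16,17,18,19,20,21,22,23,24,25,26,27,28,29,30,31}
step 9: b <- ((element % 2) % 2)     {4,5,6,7,8,9,10,11,12,13,14,15,16,17,18,19,20,21,22,23,24,25,26,27,28,29,30,31}
step 10: d <- (d + 1)                 {4,5,6,7,8,9,10,11,12,13,14,15,16,17,18,19,20,21,22,23,24,25,26,27,28,29,30,31}
step 11: eval (d < (2 + (element // 4))) {4,5,6,7,8,9,10,11,12,13,14,15,16,17,18,19,20,21,22,23,24,25,26,27,28,29,30,31}
step 12: b <- ((element % 2) % 2)     {8,9,10,11,12,13,14,15,16,17,18,19,20,21,22,23,24,25,26,27,28,29,30,31}
step 13: d <- (d + 1)                 {8,9,10,11,12,13,14,15,16,17,18,19,20,21,22,23,24,25,26,27,28,29,30,31}
step 14: eval (d < (2 + (element // 4))) {8,9,10,11,12,13,14,15,16,17,18,19,20,21,22,23,24,25,26,27,28,29,30,31}
step 15: b <- ((element % 2) % 2)     {12,13,14,15,16,17,18,19,20,21,22,23,24,25,26,27,28,29,30,31}
step 16: d <- (d + 1)                 {12,13,14,15,16,17,18,19,20,21,22,23,24,25,26,27,28,29,30,31}
step 17: eval (d < (2 + (element // 4))) {12,13,14,15,16,17,18,19,20,21,22,23,24,25,26,27,28,29,30,31}
step 18: b <- ((element % 2) % 2)     {16,17,18,19,20,21,22,23,24,25,26,27,28,29,30,31}
step 19: d <- (d + 1)                 {16,17,18,19,20,21,22,23,24,25,26,27,28,29,30,31}
step 20: eval (d < (2 + (element // 4))) {16,17,18,19,20,21,22,23,24,25,26,27,28,29,30,31}
step 21: b <- ((element % 2) % 2)     {20,21,22,23,24,25,26,27,28,29,30,31}
step 22: d <- (d + 1)                 {20,21,22,23,24,25,26,27,28,29,30,31}
step 23: eval (d < (2 + (element // 4))) {20,21,22,23,24,25,26,27,28,29,30,31}
step 24: b <- ((element % 2) % 2)     {24,25,26,27,28,29,30,31}
step 25: d <- (d + 1)                 {24,25,26,27,28,29,30,31}
step 26: eval (d < (2 + (element // 4))) {24,25,26,27,28,29,30,31}
step 27: b <- ((element % 2) % 2)     {28,29,30,31}
step 28: d <- (d + 1)                 {28,29,30,31}
step 29: eval (d < (2 + (element // 4))) {28,29,30,31}
step 30: b <- ((2 + d) % 2)           {0,1,2,3,4,5,6,7,8,9,10,11,12,13,14,15,16,17,18,19,20,21,22,23,24,25,26,27,28,29,30,31}
step 31: d <- max(0, (element - d))   {0,1,2,3,4,5,6,7,8,9,10,11,12,13,14,15,16,17,18,19,20,21,22,23,24,25,26,27,28,29,30,31}
step 32: b <- 9                       {0,1,2,3,4,5,6,7,8,9,10,11,12,13,14,15,16,17,18,19,20,21,22,23,24,25,26,27,28,29,30,31}

Answer: 33 steps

b: 9,9,9,9,9,9,9,9,9,9,9,9,9,9,9,9,9,9,9,9,9,9,9,9,9,9,9,9,9,9,9,9
d: 0,0,0,1,1,2,3,4,4,5,6,7,7,8,9,10,10,11,12,13,13,14,15,16,16,17,18,19,19,20,21,22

steps = 33; useful = 720; efficiency = 720/1056 = 15/22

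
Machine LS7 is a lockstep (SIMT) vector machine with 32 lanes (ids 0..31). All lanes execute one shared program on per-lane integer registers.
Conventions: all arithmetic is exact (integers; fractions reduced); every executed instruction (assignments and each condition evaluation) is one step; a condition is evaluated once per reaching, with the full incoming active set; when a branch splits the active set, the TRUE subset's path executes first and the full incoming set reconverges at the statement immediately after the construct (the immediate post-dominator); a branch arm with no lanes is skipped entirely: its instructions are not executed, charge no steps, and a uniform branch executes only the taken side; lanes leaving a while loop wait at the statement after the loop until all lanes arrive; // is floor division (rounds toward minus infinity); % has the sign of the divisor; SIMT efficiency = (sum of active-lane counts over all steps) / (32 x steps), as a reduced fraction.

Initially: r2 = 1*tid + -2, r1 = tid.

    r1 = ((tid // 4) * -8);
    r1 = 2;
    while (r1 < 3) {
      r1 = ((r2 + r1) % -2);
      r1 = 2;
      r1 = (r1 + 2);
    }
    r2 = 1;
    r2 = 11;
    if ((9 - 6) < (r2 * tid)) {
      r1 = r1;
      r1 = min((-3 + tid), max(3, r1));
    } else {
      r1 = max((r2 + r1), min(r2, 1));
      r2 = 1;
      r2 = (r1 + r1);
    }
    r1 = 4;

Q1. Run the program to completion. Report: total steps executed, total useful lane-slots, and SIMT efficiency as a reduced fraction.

Answer: 16 steps, 417 useful, 417/512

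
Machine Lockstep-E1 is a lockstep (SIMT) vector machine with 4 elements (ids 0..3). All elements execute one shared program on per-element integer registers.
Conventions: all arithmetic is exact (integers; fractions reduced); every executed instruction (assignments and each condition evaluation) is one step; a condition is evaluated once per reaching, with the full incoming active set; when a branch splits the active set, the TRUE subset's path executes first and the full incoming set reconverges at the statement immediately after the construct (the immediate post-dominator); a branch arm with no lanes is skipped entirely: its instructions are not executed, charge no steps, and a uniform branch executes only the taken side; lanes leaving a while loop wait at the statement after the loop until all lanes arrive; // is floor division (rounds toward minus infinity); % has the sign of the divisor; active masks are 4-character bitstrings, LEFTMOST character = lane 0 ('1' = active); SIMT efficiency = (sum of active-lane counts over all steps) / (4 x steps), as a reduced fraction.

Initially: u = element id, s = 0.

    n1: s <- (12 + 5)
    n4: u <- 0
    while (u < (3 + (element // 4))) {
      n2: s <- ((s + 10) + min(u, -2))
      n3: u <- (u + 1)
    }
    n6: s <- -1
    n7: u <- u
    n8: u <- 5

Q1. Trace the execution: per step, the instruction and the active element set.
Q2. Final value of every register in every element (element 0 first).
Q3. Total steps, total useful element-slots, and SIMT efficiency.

step 0: s <- (12 + 5)                1111
step 1: u <- 0                       1111
step 2: eval (u < (3 + (element // 4))) 1111
step 3: s <- ((s + 10) + min(u, -2)) 1111
step 4: u <- (u + 1)                 1111
step 5: eval (u < (3 + (element // 4))) 1111
step 6: s <- ((s + 10) + min(u, -2)) 1111
step 7: u <- (u + 1)                 1111
step 8: eval (u < (3 + (element // 4))) 1111
step 9: s <- ((s + 10) + min(u, -2)) 1111
step 10: u <- (u + 1)                 1111
step 11: eval (u < (3 + (element // 4))) 1111
step 12: s <- -1                      1111
step 13: u <- u                       1111
step 14: u <- 5                       1111

Answer: 15 steps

u: 5,5,5,5
s: -1,-1,-1,-1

steps = 15; useful = 60; efficiency = 60/60 = 1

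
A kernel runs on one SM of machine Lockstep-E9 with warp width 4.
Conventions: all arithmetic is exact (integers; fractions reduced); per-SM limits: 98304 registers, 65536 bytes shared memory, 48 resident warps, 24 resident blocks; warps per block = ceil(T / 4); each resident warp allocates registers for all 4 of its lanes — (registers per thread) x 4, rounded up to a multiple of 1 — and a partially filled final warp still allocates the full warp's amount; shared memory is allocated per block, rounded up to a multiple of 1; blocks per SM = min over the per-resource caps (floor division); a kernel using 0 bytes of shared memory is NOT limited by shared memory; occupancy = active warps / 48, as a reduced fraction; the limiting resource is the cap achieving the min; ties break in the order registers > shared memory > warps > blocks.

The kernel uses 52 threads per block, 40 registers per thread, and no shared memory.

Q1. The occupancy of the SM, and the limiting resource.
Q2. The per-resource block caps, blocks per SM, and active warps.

Answer: occupancy 13/16, limited by warps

registers: 47 blocks
shared memory: no limit (kernel uses none)
warps: 3 blocks
blocks: 24 blocks

Answer: 3 blocks, 39 active warps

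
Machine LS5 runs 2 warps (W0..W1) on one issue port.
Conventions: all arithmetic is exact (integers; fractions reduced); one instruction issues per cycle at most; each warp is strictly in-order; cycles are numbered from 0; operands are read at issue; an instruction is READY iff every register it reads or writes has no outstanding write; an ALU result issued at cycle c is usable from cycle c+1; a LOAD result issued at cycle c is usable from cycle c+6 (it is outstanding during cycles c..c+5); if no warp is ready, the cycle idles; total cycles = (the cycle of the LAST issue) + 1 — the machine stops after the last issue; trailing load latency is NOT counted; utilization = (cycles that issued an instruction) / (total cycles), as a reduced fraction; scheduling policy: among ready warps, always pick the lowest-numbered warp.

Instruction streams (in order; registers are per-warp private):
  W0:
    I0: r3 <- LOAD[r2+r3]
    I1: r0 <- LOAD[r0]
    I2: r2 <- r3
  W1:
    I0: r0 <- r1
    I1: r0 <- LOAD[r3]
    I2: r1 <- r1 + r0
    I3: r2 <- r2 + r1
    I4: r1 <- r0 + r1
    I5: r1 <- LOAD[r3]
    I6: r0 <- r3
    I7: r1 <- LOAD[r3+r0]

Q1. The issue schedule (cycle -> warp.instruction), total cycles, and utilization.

cycle 0: W0.I0
cycle 1: W0.I1
cycle 2: W1.I0
cycle 3: W1.I1
cycle 4: idle
cycle 5: idle
cycle 6: W0.I2
cycle 7: idle
cycle 8: idle
cycle 9: W1.I2
cycle 10: W1.I3
cycle 11: W1.I4
cycle 12: W1.I5
cycle 13: W1.I6
cycle 14: idle
cycle 15: idle
cycle 16: idle
cycle 17: idle
cycle 18: W1.I7

Answer: 19 cycles, utilization 11/19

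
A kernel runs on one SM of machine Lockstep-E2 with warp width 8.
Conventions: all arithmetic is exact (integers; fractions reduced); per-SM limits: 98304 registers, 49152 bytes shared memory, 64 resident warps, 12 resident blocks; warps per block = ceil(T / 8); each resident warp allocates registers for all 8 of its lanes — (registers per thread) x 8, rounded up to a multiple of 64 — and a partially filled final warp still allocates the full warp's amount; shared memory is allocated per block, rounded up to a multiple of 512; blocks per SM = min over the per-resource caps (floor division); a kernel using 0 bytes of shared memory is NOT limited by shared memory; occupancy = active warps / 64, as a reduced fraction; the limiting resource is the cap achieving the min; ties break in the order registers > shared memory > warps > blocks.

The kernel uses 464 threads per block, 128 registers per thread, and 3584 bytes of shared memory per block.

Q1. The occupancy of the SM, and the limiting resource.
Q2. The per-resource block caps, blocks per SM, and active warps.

Answer: occupancy 29/32, limited by registers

registers: 1 block
shared memory: 13 blocks
warps: 1 block
blocks: 12 blocks

Answer: 1 block, 58 active warps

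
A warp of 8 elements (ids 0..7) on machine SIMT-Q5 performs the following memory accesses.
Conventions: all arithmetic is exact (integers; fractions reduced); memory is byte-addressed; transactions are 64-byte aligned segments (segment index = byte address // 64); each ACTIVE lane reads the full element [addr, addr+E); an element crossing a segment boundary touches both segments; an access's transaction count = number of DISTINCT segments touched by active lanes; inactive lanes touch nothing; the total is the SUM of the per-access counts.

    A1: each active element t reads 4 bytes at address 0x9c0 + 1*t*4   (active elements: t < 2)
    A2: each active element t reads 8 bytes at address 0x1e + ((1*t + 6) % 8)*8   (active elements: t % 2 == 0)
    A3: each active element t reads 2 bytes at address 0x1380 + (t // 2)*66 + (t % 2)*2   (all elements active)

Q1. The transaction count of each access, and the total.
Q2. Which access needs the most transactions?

A1: 1 transaction
A2: 2 transactions
A3: 4 transactions

Answer: 1,2,4; total 7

Answer: A3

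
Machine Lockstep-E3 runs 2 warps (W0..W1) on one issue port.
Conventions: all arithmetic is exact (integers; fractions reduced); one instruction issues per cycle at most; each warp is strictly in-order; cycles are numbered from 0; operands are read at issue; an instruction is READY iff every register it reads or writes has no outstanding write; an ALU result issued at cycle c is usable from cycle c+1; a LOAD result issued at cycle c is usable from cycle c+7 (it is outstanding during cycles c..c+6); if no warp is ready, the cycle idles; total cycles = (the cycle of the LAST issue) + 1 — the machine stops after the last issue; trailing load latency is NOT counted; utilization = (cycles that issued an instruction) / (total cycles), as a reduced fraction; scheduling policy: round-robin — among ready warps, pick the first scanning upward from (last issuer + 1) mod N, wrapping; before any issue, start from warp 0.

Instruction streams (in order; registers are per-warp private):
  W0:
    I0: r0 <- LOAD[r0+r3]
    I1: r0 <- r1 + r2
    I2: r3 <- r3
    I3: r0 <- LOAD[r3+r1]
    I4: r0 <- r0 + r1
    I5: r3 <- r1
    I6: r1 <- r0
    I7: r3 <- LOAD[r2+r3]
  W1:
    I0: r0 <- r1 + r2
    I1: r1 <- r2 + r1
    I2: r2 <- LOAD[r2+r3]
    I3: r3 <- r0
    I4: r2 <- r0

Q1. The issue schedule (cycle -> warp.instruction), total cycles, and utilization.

cycle 0: W0.I0
cycle 1: W1.I0
cycle 2: W1.I1
cycle 3: W1.I2
cycle 4: W1.I3
cycle 5: idle
cycle 6: idle
cycle 7: W0.I1
cycle 8: W0.I2
cycle 9: W0.I3
cycle 10: W1.I4
cycle 11: idle
cycle 12: idle
cycle 13: idle
cycle 14: idle
cycle 15: idle
cycle 16: W0.I4
cycle 17: W0.I5
cycle 18: W0.I6
cycle 19: W0.I7

Answer: 20 cycles, utilization 13/20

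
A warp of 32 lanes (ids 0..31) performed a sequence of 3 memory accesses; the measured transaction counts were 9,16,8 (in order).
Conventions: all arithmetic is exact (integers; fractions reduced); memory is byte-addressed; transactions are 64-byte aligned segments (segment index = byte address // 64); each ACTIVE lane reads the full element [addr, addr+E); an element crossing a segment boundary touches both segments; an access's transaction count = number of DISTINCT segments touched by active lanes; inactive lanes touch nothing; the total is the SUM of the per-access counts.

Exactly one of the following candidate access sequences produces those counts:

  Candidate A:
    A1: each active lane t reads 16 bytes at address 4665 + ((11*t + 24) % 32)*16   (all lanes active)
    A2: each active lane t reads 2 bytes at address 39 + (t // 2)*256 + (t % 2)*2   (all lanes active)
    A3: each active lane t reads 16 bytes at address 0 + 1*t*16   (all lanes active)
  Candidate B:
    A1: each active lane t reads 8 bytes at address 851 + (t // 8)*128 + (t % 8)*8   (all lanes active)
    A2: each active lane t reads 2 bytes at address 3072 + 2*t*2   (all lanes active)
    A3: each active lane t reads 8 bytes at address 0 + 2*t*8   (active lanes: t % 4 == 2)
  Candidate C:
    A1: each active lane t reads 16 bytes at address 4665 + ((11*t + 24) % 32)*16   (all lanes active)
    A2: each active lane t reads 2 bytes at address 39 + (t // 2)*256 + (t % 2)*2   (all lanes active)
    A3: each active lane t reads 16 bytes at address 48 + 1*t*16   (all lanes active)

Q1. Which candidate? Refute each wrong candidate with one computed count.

B: A1 gives 8 transactions, not 9
C: A3 gives 9 transactions, not 8
A: all counts match (9,16,8)

Answer: A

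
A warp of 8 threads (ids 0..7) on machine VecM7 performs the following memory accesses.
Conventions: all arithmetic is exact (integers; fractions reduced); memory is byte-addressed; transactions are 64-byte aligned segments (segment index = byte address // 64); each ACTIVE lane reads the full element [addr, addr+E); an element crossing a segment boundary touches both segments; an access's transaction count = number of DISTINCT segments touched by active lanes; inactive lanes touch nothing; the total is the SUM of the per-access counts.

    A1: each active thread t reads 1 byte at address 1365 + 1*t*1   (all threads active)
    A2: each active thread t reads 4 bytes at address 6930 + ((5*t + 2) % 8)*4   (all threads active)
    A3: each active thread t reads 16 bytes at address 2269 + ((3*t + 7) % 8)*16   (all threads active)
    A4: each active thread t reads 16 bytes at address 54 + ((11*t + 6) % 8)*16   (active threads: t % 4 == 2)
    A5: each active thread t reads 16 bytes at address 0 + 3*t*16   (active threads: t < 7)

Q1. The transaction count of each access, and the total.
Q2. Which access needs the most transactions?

A1: 1 transaction
A2: 1 transaction
A3: 3 transactions
A4: 3 transactions
A5: 5 transactions

Answer: 1,1,3,3,5; total 13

Answer: A5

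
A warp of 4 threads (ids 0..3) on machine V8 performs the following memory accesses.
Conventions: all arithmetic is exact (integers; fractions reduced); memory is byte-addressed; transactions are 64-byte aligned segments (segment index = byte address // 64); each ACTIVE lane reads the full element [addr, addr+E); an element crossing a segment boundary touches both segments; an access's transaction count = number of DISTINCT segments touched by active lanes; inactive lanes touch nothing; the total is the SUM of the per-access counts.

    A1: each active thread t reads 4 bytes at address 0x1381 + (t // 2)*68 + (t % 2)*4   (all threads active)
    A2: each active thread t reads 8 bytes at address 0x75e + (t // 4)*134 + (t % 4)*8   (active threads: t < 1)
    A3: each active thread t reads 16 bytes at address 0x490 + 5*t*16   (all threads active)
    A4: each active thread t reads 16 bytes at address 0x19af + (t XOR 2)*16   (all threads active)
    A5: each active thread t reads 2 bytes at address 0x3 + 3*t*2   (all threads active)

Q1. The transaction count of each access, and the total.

A1: 2 transactions
A2: 1 transaction
A3: 4 transactions
A4: 2 transactions
A5: 1 transaction

Answer: 2,1,4,2,1; total 10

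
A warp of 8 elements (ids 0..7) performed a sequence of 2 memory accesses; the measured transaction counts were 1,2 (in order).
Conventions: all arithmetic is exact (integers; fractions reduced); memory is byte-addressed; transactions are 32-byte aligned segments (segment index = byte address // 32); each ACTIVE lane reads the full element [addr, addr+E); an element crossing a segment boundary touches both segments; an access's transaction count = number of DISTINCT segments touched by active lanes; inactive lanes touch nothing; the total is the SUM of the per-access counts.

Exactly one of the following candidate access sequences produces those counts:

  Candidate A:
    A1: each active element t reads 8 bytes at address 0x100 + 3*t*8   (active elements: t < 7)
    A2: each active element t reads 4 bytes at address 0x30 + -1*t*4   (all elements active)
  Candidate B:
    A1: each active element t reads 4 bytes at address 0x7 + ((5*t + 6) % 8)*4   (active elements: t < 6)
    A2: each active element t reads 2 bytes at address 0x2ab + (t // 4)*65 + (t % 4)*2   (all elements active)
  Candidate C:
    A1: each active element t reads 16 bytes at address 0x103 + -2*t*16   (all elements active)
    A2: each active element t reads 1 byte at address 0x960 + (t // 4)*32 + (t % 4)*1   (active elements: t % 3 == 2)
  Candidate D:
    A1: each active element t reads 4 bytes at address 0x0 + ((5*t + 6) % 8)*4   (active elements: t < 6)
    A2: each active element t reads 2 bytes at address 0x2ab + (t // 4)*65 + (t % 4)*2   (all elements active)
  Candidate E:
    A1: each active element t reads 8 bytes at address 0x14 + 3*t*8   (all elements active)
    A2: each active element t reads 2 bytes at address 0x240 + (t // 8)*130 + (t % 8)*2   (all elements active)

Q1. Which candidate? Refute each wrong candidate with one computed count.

A: A1 gives 5 transactions, not 1
B: A1 gives 2 transactions, not 1
C: A1 gives 8 transactions, not 1
E: A1 gives 7 transactions, not 1
D: all counts match (1,2)

Answer: D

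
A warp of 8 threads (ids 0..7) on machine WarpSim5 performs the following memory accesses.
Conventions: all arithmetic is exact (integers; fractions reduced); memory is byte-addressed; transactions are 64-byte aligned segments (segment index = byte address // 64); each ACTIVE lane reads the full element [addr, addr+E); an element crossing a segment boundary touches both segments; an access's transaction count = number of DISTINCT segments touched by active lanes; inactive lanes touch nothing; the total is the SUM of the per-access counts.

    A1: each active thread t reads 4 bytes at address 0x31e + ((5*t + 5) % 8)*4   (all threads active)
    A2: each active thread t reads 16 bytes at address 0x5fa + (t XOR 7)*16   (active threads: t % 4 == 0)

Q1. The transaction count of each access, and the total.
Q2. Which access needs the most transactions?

A1: 1 transaction
A2: 2 transactions

Answer: 1,2; total 3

Answer: A2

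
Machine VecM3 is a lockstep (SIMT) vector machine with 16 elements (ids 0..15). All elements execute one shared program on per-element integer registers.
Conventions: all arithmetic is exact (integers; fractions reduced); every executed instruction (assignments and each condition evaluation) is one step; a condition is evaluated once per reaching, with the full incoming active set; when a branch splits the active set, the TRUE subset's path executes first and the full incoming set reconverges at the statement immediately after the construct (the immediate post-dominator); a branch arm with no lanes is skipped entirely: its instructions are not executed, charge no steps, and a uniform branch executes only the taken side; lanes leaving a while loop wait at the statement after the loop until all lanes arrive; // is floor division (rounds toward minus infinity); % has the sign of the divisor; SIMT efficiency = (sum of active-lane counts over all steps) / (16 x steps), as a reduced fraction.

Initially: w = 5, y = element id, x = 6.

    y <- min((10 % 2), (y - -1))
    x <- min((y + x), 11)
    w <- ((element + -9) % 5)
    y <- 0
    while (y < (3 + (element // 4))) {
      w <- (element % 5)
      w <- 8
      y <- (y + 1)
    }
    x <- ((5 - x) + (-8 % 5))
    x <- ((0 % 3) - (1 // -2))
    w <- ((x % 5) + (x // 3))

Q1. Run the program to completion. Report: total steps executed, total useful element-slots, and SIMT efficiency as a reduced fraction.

Answer: 32 steps, 416 useful, 13/16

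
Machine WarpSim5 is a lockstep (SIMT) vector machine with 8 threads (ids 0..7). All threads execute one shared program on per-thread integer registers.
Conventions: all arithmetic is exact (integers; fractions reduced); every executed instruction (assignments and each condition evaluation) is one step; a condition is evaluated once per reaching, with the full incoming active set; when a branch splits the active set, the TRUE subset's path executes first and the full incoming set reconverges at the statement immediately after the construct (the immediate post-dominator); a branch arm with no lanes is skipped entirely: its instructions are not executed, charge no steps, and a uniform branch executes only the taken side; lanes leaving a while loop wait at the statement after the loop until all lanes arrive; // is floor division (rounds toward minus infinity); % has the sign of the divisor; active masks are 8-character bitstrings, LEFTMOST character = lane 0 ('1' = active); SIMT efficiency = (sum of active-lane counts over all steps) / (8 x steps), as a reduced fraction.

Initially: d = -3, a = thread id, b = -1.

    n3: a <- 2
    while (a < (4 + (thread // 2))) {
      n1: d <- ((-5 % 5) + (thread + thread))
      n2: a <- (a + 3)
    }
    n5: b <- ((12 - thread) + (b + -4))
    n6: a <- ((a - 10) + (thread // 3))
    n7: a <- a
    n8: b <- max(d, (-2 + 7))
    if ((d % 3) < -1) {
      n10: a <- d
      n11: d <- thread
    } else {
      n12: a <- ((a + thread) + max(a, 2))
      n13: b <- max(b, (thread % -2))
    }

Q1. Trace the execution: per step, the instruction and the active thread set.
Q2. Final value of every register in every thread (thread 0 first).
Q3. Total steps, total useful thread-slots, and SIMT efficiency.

step 0: a <- 2                       11111111
step 1: eval (a < (4 + (thread // 2))) 11111111
step 2: d <- ((-5 % 5) + (thread + thread)) 11111111
step 3: a <- (a + 3)                 11111111
step 4: eval (a < (4 + (thread // 2))) 11111111
step 5: d <- ((-5 % 5) + (thread + thread)) 00001111
step 6: a <- (a + 3)                 00001111
step 7: eval (a < (4 + (thread // 2))) 00001111
step 8: b <- ((12 - thread) + (b + -4)) 11111111
step 9: a <- ((a - 10) + (thread // 3)) 11111111
step 10: a <- a                       11111111
step 11: b <- max(d, (-2 + 7))        11111111
step 12: eval ((d % 3) < -1)          11111111
step 13: a <- ((a + thread) + max(a, 2)) 11111111
step 14: b <- max(b, (thread % -2))   11111111

Answer: 15 steps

d: 0,2,4,6,8,10,12,14
a: -3,-2,-1,1,5,6,8,9
b: 5,5,5,6,8,10,12,14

steps = 15; useful = 108; efficiency = 108/120 = 9/10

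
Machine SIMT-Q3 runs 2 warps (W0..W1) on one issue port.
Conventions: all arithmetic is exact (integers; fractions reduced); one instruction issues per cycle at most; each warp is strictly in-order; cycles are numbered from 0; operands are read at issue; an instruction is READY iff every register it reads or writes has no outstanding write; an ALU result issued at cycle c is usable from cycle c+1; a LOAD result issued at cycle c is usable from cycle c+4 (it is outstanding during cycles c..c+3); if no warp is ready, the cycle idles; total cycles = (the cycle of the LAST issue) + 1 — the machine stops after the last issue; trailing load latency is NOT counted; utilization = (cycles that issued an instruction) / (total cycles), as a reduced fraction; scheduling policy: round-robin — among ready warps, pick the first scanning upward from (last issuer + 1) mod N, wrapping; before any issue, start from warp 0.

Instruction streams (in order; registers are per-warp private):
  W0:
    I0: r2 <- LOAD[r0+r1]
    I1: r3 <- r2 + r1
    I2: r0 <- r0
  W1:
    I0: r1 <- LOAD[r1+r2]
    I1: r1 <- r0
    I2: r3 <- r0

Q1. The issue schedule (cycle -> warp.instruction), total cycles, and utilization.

cycle 0: W0.I0
cycle 1: W1.I0
cycle 2: idle
cycle 3: idle
cycle 4: W0.I1
cycle 5: W1.I1
cycle 6: W0.I2
cycle 7: W1.I2

Answer: 8 cycles, utilization 3/4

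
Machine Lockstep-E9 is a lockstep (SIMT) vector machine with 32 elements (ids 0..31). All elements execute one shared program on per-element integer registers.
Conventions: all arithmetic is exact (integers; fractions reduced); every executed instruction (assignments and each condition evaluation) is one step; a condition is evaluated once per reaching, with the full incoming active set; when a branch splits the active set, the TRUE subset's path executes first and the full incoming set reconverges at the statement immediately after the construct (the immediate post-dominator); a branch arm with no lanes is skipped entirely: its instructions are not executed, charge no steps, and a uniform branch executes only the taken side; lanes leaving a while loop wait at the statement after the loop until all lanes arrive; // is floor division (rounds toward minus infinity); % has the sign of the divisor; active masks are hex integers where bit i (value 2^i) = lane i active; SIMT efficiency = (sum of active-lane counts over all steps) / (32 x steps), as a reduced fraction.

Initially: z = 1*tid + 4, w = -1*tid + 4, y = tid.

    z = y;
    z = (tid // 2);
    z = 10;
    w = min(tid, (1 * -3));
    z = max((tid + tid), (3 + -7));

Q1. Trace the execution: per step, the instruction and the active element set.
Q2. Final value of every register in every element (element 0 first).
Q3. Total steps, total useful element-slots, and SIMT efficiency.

step 0: z <- y                       0xffffffff
step 1: z <- (tid // 2)              0xffffffff
step 2: z <- 10                      0xffffffff
step 3: w <- min(tid, (1 * -3))      0xffffffff
step 4: z <- max((tid + tid), (3 + -7)) 0xffffffff

Answer: 5 steps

z: 0,2,4,6,8,10,12,14,16,18,20,22,24,26,28,30,32,34,36,38,40,42,44,46,48,50,52,54,56,58,60,62
w: -3,-3,-3,-3,-3,-3,-3,-3,-3,-3,-3,-3,-3,-3,-3,-3,-3,-3,-3,-3,-3,-3,-3,-3,-3,-3,-3,-3,-3,-3,-3,-3
y: 0,1,2,3,4,5,6,7,8,9,10,11,12,13,14,15,16,17,18,19,20,21,22,23,24,25,26,27,28,29,30,31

steps = 5; useful = 160; efficiency = 160/160 = 1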